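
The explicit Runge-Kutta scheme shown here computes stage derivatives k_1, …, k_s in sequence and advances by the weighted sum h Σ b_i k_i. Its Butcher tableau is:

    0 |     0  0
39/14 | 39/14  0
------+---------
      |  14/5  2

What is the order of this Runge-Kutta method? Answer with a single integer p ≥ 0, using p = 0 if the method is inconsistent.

b = (14/5, 2)
c = (0, 39/14)
Σ b_i: 14/5·1 + 2·1 = 24/5 ≠ 1 ⇒ order 0.

0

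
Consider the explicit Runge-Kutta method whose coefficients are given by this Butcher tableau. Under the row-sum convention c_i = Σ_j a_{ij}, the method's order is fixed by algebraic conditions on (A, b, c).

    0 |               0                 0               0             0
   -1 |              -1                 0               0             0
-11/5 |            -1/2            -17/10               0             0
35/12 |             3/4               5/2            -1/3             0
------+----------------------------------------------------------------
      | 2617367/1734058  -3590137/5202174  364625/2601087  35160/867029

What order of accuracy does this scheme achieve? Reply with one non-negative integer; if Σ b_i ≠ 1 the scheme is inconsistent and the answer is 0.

b = (2617367/1734058, -3590137/5202174, 364625/2601087, 35160/867029)
c = (0, -1, -11/5, 35/12)
Ac = (0, 0, 17/10, -53/30)
Σ b_i: 2617367/1734058·1 + (-3590137/5202174)·1 + 364625/2601087·1 + 35160/867029·1 = 1 ✓
b·c: (-3590137/5202174)·(-1) + 364625/2601087·(-11/5) + 35160/867029·35/12 = 1/2 ✓
b·c²: (-3590137/5202174)·1 + 364625/2601087·121/25 + 35160/867029·1225/144 = 1/3 ✓
b·Ac: 364625/2601087·17/10 + 35160/867029·(-53/30) = 1/6 ✓
b·c³: (-3590137/5202174)·(-1) + 364625/2601087·(-1331/125) + 35160/867029·42875/1728 = 12712871/62426088 ≠ 1/4 ⇒ order 3.
b·(c∘Ac): 364625/2601087·(-187/50) + 35160/867029·(-371/72) = -1271475/1734058 ≠ 1/8
b·Ac²: 364625/2601087·(-17/10) + 35160/867029·133/150 = -5263369/26010870 ≠ 1/12
b·A²c: 35160/867029·(-17/30) = -19924/867029 ≠ 1/24

3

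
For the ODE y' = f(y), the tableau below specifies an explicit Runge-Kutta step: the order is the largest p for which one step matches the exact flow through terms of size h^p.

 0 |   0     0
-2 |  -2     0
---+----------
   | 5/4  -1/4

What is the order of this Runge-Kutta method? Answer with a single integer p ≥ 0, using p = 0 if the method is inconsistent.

b = (5/4, -1/4)
c = (0, -2)
Σ b_i: 5/4·1 + (-1/4)·1 = 1 ✓
b·c: (-1/4)·(-2) = 1/2 ✓; 2 stages ⇒ order 2.

2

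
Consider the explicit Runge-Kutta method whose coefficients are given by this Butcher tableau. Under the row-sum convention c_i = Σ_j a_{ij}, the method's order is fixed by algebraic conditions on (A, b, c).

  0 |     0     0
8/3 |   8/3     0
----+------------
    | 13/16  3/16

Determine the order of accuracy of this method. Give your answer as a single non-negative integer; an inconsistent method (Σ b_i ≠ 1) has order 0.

2

b = (13/16, 3/16)
c = (0, 8/3)
Σ b_i: 13/16·1 + 3/16·1 = 1 ✓
b·c: 3/16·8/3 = 1/2 ✓; 2 stages ⇒ order 2.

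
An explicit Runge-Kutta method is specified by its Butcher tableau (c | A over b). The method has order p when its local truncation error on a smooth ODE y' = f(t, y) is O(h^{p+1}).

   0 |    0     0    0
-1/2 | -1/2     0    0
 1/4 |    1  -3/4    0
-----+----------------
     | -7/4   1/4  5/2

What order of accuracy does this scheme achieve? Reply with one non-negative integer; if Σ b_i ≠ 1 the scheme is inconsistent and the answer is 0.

2

b = (-7/4, 1/4, 5/2)
c = (0, -1/2, 1/4)
Ac = (0, 0, 3/8)
Σ b_i: (-7/4)·1 + 1/4·1 + 5/2·1 = 1 ✓
b·c: 1/4·(-1/2) + 5/2·1/4 = 1/2 ✓
b·c²: 1/4·1/4 + 5/2·1/16 = 7/32 ≠ 1/3 ⇒ order 2.
b·Ac: 5/2·3/8 = 15/16 ≠ 1/6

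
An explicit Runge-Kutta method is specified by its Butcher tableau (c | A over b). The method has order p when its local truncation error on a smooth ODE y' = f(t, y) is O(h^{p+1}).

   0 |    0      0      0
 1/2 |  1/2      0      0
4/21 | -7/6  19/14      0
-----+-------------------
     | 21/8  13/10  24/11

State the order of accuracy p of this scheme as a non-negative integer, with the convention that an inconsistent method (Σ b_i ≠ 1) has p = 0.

b = (21/8, 13/10, 24/11)
c = (0, 1/2, 4/21)
Ac = (0, 0, 19/28)
Σ b_i: 21/8·1 + 13/10·1 + 24/11·1 = 2687/440 ≠ 1 ⇒ order 0.

0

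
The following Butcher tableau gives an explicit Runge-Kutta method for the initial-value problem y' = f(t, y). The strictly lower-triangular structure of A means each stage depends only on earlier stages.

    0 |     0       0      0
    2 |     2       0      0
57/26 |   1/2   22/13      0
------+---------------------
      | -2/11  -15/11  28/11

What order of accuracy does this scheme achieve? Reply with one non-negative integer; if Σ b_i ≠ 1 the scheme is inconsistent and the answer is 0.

b = (-2/11, -15/11, 28/11)
c = (0, 2, 57/26)
Ac = (0, 0, 44/13)
Σ b_i: (-2/11)·1 + (-15/11)·1 + 28/11·1 = 1 ✓
b·c: (-15/11)·2 + 28/11·57/26 = 408/143 ≠ 1/2 ⇒ order 1.

1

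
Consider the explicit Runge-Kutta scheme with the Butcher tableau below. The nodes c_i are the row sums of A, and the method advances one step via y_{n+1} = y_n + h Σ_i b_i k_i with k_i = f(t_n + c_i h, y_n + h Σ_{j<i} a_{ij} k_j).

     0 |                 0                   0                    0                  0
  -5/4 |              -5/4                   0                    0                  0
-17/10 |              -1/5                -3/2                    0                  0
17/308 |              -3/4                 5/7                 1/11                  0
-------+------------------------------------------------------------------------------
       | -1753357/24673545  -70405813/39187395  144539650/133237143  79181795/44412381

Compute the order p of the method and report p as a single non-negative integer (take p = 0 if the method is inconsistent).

3

b = (-1753357/24673545, -70405813/39187395, 144539650/133237143, 79181795/44412381)
c = (0, -5/4, -17/10, 17/308)
Ac = (0, 0, 15/8, -1613/1540)
Σ b_i: (-1753357/24673545)·1 + (-70405813/39187395)·1 + 144539650/133237143·1 + 79181795/44412381·1 = 1 ✓
b·c: (-70405813/39187395)·(-5/4) + 144539650/133237143·(-17/10) + 79181795/44412381·17/308 = 1/2 ✓
b·c²: (-70405813/39187395)·25/16 + 144539650/133237143·289/100 + 79181795/44412381·289/94864 = 1/3 ✓
b·Ac: 144539650/133237143·15/8 + 79181795/44412381·(-1613/1540) = 1/6 ✓
b·c³: (-70405813/39187395)·(-125/64) + 144539650/133237143·(-4913/1000) + 79181795/44412381·4913/29218112 = -6510133741/3576212640 ≠ 1/4 ⇒ order 3.
b·(c∘Ac): 144539650/133237143·(-51/16) + 79181795/44412381·(-27421/474320) = -49615991/13933296 ≠ 1/8
b·Ac²: 144539650/133237143·(-75/32) + 79181795/44412381·42467/30800 = -489653/5805540 ≠ 1/12
b·A²c: 79181795/44412381·15/88 = 35991725/118433016 ≠ 1/24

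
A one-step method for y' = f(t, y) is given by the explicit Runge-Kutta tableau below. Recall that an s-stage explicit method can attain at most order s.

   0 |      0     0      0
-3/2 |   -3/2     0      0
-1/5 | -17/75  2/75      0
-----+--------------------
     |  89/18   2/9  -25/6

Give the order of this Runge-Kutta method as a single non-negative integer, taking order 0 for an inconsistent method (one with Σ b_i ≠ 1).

b = (89/18, 2/9, -25/6)
c = (0, -3/2, -1/5)
Ac = (0, 0, -1/25)
Σ b_i: 89/18·1 + 2/9·1 + (-25/6)·1 = 1 ✓
b·c: 2/9·(-3/2) + (-25/6)·(-1/5) = 1/2 ✓
b·c²: 2/9·9/4 + (-25/6)·1/25 = 1/3 ✓
b·Ac: (-25/6)·(-1/25) = 1/6 ✓; 3 stages ⇒ order 3.

3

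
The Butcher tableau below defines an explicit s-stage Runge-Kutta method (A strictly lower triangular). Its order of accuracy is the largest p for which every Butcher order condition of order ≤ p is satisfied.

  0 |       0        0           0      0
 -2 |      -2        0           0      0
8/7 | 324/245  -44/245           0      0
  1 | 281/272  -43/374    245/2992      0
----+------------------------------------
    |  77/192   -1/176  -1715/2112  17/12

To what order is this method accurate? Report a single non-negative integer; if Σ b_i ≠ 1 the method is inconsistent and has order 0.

b = (77/192, -1/176, -1715/2112, 17/12)
c = (0, -2, 8/7, 1)
Ac = (0, 0, 88/245, 11/34)
Σ b_i: 77/192·1 + (-1/176)·1 + (-1715/2112)·1 + 17/12·1 = 1 ✓
b·c: (-1/176)·(-2) + (-1715/2112)·8/7 + 17/12·1 = 1/2 ✓
b·c²: (-1/176)·4 + (-1715/2112)·64/49 + 17/12·1 = 1/3 ✓
b·Ac: (-1715/2112)·88/245 + 17/12·11/34 = 1/6 ✓
b·c³: (-1/176)·(-8) + (-1715/2112)·512/343 + 17/12·1 = 1/4 ✓
b·(c∘Ac): (-1715/2112)·704/1715 + 17/12·11/34 = 1/8 ✓
b·Ac²: (-1715/2112)·(-176/245) + 17/12·(-6/17) = 1/12 ✓
b·A²c: 17/12·1/34 = 1/24 ✓; 4 stages ⇒ order 4.

4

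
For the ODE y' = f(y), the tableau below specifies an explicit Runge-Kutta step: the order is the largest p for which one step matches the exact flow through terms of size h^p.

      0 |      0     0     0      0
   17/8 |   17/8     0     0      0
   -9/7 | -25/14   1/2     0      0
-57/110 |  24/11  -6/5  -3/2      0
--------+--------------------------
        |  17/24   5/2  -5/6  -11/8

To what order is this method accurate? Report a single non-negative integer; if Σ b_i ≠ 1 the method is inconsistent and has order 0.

1

b = (17/24, 5/2, -5/6, -11/8)
c = (0, 17/8, -9/7, -57/110)
Ac = (0, 0, 17/16, -87/140)
Σ b_i: 17/24·1 + 5/2·1 + (-5/6)·1 + (-11/8)·1 = 1 ✓
b·c: 5/2·17/8 + (-5/6)·(-9/7) + (-11/8)·(-57/110) = 1987/280 ≠ 1/2 ⇒ order 1.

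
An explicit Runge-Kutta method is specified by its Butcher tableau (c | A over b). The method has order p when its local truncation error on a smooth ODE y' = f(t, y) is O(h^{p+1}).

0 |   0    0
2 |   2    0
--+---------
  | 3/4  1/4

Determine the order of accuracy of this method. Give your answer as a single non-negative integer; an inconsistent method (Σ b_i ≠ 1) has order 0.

2

b = (3/4, 1/4)
c = (0, 2)
Σ b_i: 3/4·1 + 1/4·1 = 1 ✓
b·c: 1/4·2 = 1/2 ✓; 2 stages ⇒ order 2.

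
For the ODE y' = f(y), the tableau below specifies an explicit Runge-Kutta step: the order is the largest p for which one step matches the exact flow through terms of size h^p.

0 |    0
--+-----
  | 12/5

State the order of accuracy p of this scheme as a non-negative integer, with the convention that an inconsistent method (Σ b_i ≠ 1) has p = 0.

b = (12/5)
c = (0)
Σ b_i: 12/5·1 = 12/5 ≠ 1 ⇒ order 0.

0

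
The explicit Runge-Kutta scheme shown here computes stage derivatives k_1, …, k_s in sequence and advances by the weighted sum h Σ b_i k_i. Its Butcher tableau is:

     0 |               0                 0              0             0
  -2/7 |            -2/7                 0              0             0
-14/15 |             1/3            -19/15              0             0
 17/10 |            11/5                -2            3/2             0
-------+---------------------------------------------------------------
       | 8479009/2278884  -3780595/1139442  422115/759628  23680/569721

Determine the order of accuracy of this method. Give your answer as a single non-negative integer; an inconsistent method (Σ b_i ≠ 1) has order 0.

3

b = (8479009/2278884, -3780595/1139442, 422115/759628, 23680/569721)
c = (0, -2/7, -14/15, 17/10)
Ac = (0, 0, 38/105, -29/35)
Σ b_i: 8479009/2278884·1 + (-3780595/1139442)·1 + 422115/759628·1 + 23680/569721·1 = 1 ✓
b·c: (-3780595/1139442)·(-2/7) + 422115/759628·(-14/15) + 23680/569721·17/10 = 1/2 ✓
b·c²: (-3780595/1139442)·4/49 + 422115/759628·196/225 + 23680/569721·289/100 = 1/3 ✓
b·Ac: 422115/759628·38/105 + 23680/569721·(-29/35) = 1/6 ✓
b·c³: (-3780595/1139442)·(-8/343) + 422115/759628·(-2744/3375) + 23680/569721·4913/1000 = -2994598/17594325 ≠ 1/4 ⇒ order 3.
b·(c∘Ac): 422115/759628·(-76/225) + 23680/569721·(-493/350) = -4910177/19940235 ≠ 1/8
b·Ac²: 422115/759628·(-76/735) + 23680/569721·4202/3675 = -34957/3518865 ≠ 1/12
b·A²c: 23680/569721·19/35 = 89984/3988047 ≠ 1/24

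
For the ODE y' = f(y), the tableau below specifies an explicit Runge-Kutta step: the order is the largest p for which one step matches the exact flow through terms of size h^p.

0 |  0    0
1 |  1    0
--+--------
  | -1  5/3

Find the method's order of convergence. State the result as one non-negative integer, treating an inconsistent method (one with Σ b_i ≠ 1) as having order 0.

0

b = (-1, 5/3)
c = (0, 1)
Σ b_i: (-1)·1 + 5/3·1 = 2/3 ≠ 1 ⇒ order 0.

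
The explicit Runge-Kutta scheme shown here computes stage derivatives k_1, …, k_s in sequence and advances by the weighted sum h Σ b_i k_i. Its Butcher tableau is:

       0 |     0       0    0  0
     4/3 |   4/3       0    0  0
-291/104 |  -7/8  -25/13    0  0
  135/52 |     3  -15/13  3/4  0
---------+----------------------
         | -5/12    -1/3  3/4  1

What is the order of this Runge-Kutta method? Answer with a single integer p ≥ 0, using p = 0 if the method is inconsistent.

b = (-5/12, -1/3, 3/4, 1)
c = (0, 4/3, -291/104, 135/52)
Ac = (0, 0, -100/39, -1513/416)
Σ b_i: (-5/12)·1 + (-1/3)·1 + 3/4·1 + 1·1 = 1 ✓
b·c: (-1/3)·4/3 + 3/4·(-291/104) + 1·135/52 = 199/3744 ≠ 1/2 ⇒ order 1.

1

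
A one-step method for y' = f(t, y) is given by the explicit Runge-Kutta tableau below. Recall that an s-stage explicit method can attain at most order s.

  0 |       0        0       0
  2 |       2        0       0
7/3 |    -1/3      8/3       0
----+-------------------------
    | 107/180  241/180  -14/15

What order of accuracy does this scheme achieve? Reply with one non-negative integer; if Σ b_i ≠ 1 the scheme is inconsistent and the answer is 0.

b = (107/180, 241/180, -14/15)
c = (0, 2, 7/3)
Ac = (0, 0, 16/3)
Σ b_i: 107/180·1 + 241/180·1 + (-14/15)·1 = 1 ✓
b·c: 241/180·2 + (-14/15)·7/3 = 1/2 ✓
b·c²: 241/180·4 + (-14/15)·49/9 = 37/135 ≠ 1/3 ⇒ order 2.
b·Ac: (-14/15)·16/3 = -224/45 ≠ 1/6

2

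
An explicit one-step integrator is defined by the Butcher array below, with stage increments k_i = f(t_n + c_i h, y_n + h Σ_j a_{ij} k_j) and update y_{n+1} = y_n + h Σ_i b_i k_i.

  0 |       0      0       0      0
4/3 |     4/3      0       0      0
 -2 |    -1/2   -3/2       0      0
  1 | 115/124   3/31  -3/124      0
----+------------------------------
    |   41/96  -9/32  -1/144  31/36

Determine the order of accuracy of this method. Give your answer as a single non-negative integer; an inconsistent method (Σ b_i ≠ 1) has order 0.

4

b = (41/96, -9/32, -1/144, 31/36)
c = (0, 4/3, -2, 1)
Ac = (0, 0, -2, 11/62)
Σ b_i: 41/96·1 + (-9/32)·1 + (-1/144)·1 + 31/36·1 = 1 ✓
b·c: (-9/32)·4/3 + (-1/144)·(-2) + 31/36·1 = 1/2 ✓
b·c²: (-9/32)·16/9 + (-1/144)·4 + 31/36·1 = 1/3 ✓
b·Ac: (-1/144)·(-2) + 31/36·11/62 = 1/6 ✓
b·c³: (-9/32)·64/27 + (-1/144)·(-8) + 31/36·1 = 1/4 ✓
b·(c∘Ac): (-1/144)·4 + 31/36·11/62 = 1/8 ✓
b·Ac²: (-1/144)·(-8/3) + 31/36·7/93 = 1/12 ✓
b·A²c: 31/36·3/62 = 1/24 ✓; 4 stages ⇒ order 4.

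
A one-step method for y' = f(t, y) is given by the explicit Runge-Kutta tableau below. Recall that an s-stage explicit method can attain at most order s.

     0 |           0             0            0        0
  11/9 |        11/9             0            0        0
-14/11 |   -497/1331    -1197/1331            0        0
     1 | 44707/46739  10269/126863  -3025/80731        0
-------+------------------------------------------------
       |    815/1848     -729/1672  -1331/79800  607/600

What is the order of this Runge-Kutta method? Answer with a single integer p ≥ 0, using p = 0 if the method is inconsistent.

4

b = (815/1848, -729/1672, -1331/79800, 607/600)
c = (0, 11/9, -14/11, 1)
Ac = (0, 0, -133/121, 89/607)
Σ b_i: 815/1848·1 + (-729/1672)·1 + (-1331/79800)·1 + 607/600·1 = 1 ✓
b·c: (-729/1672)·11/9 + (-1331/79800)·(-14/11) + 607/600·1 = 1/2 ✓
b·c²: (-729/1672)·121/81 + (-1331/79800)·196/121 + 607/600·1 = 1/3 ✓
b·Ac: (-1331/79800)·(-133/121) + 607/600·89/607 = 1/6 ✓
b·c³: (-729/1672)·1331/729 + (-1331/79800)·(-2744/1331) + 607/600·1 = 1/4 ✓
b·(c∘Ac): (-1331/79800)·1862/1331 + 607/600·89/607 = 1/8 ✓
b·Ac²: (-1331/79800)·(-133/99) + 607/600·329/5463 = 1/12 ✓
b·A²c: 607/600·25/607 = 1/24 ✓; 4 stages ⇒ order 4.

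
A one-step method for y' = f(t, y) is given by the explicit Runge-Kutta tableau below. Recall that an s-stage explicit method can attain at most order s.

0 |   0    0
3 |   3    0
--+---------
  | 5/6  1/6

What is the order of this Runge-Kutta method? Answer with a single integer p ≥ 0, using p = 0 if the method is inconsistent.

b = (5/6, 1/6)
c = (0, 3)
Σ b_i: 5/6·1 + 1/6·1 = 1 ✓
b·c: 1/6·3 = 1/2 ✓; 2 stages ⇒ order 2.

2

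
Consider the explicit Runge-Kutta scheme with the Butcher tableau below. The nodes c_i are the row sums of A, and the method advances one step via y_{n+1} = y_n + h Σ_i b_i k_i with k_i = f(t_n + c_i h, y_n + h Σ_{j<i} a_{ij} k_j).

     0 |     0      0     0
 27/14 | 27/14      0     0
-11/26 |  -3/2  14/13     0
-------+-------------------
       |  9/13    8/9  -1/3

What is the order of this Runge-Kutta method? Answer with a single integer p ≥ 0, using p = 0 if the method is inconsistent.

b = (9/13, 8/9, -1/3)
c = (0, 27/14, -11/26)
Ac = (0, 0, 27/13)
Σ b_i: 9/13·1 + 8/9·1 + (-1/3)·1 = 146/117 ≠ 1 ⇒ order 0.

0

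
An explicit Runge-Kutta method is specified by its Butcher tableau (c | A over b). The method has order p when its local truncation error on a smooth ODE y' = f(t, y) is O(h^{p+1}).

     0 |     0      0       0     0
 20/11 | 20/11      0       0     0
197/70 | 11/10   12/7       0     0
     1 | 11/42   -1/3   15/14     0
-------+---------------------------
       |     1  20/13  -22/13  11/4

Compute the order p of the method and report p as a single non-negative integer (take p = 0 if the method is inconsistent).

0

b = (1, 20/13, -22/13, 11/4)
c = (0, 20/11, 197/70, 1)
Ac = (0, 0, 240/77, 15583/6468)
Σ b_i: 1·1 + 20/13·1 + (-22/13)·1 + 11/4·1 = 187/52 ≠ 1 ⇒ order 0.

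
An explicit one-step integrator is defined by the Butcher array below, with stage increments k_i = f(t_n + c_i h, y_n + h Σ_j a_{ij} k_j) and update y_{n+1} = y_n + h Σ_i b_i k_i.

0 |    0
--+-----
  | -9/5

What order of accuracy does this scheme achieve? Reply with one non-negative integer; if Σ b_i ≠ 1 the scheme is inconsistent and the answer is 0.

0

b = (-9/5)
c = (0)
Σ b_i: (-9/5)·1 = -9/5 ≠ 1 ⇒ order 0.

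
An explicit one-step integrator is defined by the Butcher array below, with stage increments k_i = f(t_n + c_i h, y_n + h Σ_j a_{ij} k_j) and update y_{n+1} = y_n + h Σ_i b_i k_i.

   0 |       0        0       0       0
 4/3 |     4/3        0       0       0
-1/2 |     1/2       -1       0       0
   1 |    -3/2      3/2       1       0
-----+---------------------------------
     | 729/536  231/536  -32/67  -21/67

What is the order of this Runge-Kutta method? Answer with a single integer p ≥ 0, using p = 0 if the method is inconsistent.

3

b = (729/536, 231/536, -32/67, -21/67)
c = (0, 4/3, -1/2, 1)
Ac = (0, 0, -4/3, 3/2)
Σ b_i: 729/536·1 + 231/536·1 + (-32/67)·1 + (-21/67)·1 = 1 ✓
b·c: 231/536·4/3 + (-32/67)·(-1/2) + (-21/67)·1 = 1/2 ✓
b·c²: 231/536·16/9 + (-32/67)·1/4 + (-21/67)·1 = 1/3 ✓
b·Ac: (-32/67)·(-4/3) + (-21/67)·3/2 = 1/6 ✓
b·c³: 231/536·64/27 + (-32/67)·(-1/8) + (-21/67)·1 = 463/603 ≠ 1/4 ⇒ order 3.
b·(c∘Ac): (-32/67)·2/3 + (-21/67)·3/2 = -317/402 ≠ 1/8
b·Ac²: (-32/67)·(-16/9) + (-21/67)·35/12 = -157/2412 ≠ 1/12
b·A²c: (-21/67)·(-4/3) = 28/67 ≠ 1/24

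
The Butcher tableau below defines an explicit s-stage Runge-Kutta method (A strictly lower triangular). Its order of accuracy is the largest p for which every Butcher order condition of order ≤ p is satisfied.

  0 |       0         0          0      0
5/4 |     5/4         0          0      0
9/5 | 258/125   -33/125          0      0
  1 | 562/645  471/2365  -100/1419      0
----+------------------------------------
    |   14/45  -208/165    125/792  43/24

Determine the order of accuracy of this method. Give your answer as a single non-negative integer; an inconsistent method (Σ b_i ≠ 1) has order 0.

4

b = (14/45, -208/165, 125/792, 43/24)
c = (0, 5/4, 9/5, 1)
Ac = (0, 0, -33/100, 21/172)
Σ b_i: 14/45·1 + (-208/165)·1 + 125/792·1 + 43/24·1 = 1 ✓
b·c: (-208/165)·5/4 + 125/792·9/5 + 43/24·1 = 1/2 ✓
b·c²: (-208/165)·25/16 + 125/792·81/25 + 43/24·1 = 1/3 ✓
b·Ac: 125/792·(-33/100) + 43/24·21/172 = 1/6 ✓
b·c³: (-208/165)·125/64 + 125/792·729/125 + 43/24·1 = 1/4 ✓
b·(c∘Ac): 125/792·(-297/500) + 43/24·21/172 = 1/8 ✓
b·Ac²: 125/792·(-33/80) + 43/24·57/688 = 1/12 ✓
b·A²c: 43/24·1/43 = 1/24 ✓; 4 stages ⇒ order 4.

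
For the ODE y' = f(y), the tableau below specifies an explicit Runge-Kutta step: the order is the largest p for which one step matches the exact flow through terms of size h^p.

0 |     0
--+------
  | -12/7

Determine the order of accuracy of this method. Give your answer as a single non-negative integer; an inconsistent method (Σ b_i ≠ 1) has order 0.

b = (-12/7)
c = (0)
Σ b_i: (-12/7)·1 = -12/7 ≠ 1 ⇒ order 0.

0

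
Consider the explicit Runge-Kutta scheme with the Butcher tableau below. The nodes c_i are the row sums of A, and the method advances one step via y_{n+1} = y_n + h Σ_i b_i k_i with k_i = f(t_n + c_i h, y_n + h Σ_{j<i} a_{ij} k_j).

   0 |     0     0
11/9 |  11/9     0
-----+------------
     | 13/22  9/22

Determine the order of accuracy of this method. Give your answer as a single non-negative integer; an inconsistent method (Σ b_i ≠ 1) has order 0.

b = (13/22, 9/22)
c = (0, 11/9)
Σ b_i: 13/22·1 + 9/22·1 = 1 ✓
b·c: 9/22·11/9 = 1/2 ✓; 2 stages ⇒ order 2.

2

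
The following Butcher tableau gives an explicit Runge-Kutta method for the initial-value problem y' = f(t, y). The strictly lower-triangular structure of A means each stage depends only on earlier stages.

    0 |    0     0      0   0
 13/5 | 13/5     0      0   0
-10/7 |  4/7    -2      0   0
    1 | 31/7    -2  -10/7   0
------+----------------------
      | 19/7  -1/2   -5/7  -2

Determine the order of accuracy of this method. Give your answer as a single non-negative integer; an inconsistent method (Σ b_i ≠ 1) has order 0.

0

b = (19/7, -1/2, -5/7, -2)
c = (0, 13/5, -10/7, 1)
Ac = (0, 0, -26/5, -774/245)
Σ b_i: 19/7·1 + (-1/2)·1 + (-5/7)·1 + (-2)·1 = -1/2 ≠ 1 ⇒ order 0.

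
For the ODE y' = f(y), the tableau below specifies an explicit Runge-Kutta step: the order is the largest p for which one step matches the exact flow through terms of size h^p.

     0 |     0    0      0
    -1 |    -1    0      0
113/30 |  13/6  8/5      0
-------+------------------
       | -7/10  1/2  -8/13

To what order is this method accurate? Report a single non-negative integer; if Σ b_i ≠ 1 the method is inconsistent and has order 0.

0

b = (-7/10, 1/2, -8/13)
c = (0, -1, 113/30)
Ac = (0, 0, -8/5)
Σ b_i: (-7/10)·1 + 1/2·1 + (-8/13)·1 = -53/65 ≠ 1 ⇒ order 0.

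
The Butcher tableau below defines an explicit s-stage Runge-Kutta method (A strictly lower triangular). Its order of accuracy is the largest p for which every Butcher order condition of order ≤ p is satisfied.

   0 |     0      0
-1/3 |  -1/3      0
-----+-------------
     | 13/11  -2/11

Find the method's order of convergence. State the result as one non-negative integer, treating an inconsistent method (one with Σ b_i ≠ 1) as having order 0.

b = (13/11, -2/11)
c = (0, -1/3)
Σ b_i: 13/11·1 + (-2/11)·1 = 1 ✓
b·c: (-2/11)·(-1/3) = 2/33 ≠ 1/2 ⇒ order 1.

1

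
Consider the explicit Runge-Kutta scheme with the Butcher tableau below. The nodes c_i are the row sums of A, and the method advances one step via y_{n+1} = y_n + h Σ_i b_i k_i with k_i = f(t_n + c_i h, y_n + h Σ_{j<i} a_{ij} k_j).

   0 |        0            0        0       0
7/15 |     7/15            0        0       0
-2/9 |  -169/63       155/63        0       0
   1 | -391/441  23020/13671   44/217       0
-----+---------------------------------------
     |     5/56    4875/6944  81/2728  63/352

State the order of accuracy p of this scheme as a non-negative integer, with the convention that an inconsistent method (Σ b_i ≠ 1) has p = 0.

4

b = (5/56, 4875/6944, 81/2728, 63/352)
c = (0, 7/15, -2/9, 1)
Ac = (0, 0, 31/27, 20/27)
Σ b_i: 5/56·1 + 4875/6944·1 + 81/2728·1 + 63/352·1 = 1 ✓
b·c: 4875/6944·7/15 + 81/2728·(-2/9) + 63/352·1 = 1/2 ✓
b·c²: 4875/6944·49/225 + 81/2728·4/81 + 63/352·1 = 1/3 ✓
b·Ac: 81/2728·31/27 + 63/352·20/27 = 1/6 ✓
b·c³: 4875/6944·343/3375 + 81/2728·(-8/729) + 63/352·1 = 1/4 ✓
b·(c∘Ac): 81/2728·(-62/243) + 63/352·20/27 = 1/8 ✓
b·Ac²: 81/2728·217/405 + 63/352·356/945 = 1/12 ✓
b·A²c: 63/352·44/189 = 1/24 ✓; 4 stages ⇒ order 4.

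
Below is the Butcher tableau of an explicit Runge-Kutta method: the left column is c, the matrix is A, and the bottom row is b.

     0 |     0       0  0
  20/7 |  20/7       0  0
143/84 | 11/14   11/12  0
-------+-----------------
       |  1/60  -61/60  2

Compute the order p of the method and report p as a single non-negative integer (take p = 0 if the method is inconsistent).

2

b = (1/60, -61/60, 2)
c = (0, 20/7, 143/84)
Ac = (0, 0, 55/21)
Σ b_i: 1/60·1 + (-61/60)·1 + 2·1 = 1 ✓
b·c: (-61/60)·20/7 + 2·143/84 = 1/2 ✓
b·c²: (-61/60)·400/49 + 2·20449/7056 = -8831/3528 ≠ 1/3 ⇒ order 2.
b·Ac: 2·55/21 = 110/21 ≠ 1/6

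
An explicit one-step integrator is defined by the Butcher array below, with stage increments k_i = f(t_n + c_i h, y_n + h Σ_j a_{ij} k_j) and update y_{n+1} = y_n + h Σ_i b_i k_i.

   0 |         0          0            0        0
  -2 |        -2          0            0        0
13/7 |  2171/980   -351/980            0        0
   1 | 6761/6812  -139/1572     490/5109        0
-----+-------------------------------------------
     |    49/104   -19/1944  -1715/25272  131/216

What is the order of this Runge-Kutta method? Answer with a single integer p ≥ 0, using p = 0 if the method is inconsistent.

b = (49/104, -19/1944, -1715/25272, 131/216)
c = (0, -2, 13/7, 1)
Ac = (0, 0, 351/490, 93/262)
Σ b_i: 49/104·1 + (-19/1944)·1 + (-1715/25272)·1 + 131/216·1 = 1 ✓
b·c: (-19/1944)·(-2) + (-1715/25272)·13/7 + 131/216·1 = 1/2 ✓
b·c²: (-19/1944)·4 + (-1715/25272)·169/49 + 131/216·1 = 1/3 ✓
b·Ac: (-1715/25272)·351/490 + 131/216·93/262 = 1/6 ✓
b·c³: (-19/1944)·(-8) + (-1715/25272)·2197/343 + 131/216·1 = 1/4 ✓
b·(c∘Ac): (-1715/25272)·4563/3430 + 131/216·93/262 = 1/8 ✓
b·Ac²: (-1715/25272)·(-351/245) + 131/216·(-3/131) = 1/12 ✓
b·A²c: 131/216·9/131 = 1/24 ✓; 4 stages ⇒ order 4.

4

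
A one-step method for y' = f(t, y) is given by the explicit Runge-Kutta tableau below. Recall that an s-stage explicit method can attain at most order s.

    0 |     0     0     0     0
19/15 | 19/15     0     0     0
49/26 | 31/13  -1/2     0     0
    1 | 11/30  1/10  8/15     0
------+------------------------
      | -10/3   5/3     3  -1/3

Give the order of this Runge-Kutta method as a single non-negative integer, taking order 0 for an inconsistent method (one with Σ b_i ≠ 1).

b = (-10/3, 5/3, 3, -1/3)
c = (0, 19/15, 49/26, 1)
Ac = (0, 0, -19/30, 2207/1950)
Σ b_i: (-10/3)·1 + 5/3·1 + 3·1 + (-1/3)·1 = 1 ✓
b·c: 5/3·19/15 + 3·49/26 + (-1/3)·1 = 1739/234 ≠ 1/2 ⇒ order 1.

1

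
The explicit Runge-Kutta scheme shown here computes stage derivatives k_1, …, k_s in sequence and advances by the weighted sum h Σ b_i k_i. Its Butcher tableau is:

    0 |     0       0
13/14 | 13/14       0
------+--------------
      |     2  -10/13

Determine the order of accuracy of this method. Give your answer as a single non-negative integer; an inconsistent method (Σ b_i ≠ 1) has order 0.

0

b = (2, -10/13)
c = (0, 13/14)
Σ b_i: 2·1 + (-10/13)·1 = 16/13 ≠ 1 ⇒ order 0.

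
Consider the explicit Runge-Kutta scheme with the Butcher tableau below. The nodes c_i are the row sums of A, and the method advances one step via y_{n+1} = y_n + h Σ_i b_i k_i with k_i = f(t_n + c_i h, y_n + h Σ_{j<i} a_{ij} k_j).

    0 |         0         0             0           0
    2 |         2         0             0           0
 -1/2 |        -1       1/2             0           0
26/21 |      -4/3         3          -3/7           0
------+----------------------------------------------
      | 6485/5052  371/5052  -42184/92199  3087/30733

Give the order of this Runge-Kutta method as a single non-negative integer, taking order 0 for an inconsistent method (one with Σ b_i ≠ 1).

3

b = (6485/5052, 371/5052, -42184/92199, 3087/30733)
c = (0, 2, -1/2, 26/21)
Ac = (0, 0, 1, 87/14)
Σ b_i: 6485/5052·1 + 371/5052·1 + (-42184/92199)·1 + 3087/30733·1 = 1 ✓
b·c: 371/5052·2 + (-42184/92199)·(-1/2) + 3087/30733·26/21 = 1/2 ✓
b·c²: 371/5052·4 + (-42184/92199)·1/4 + 3087/30733·676/441 = 1/3 ✓
b·Ac: (-42184/92199)·1 + 3087/30733·87/14 = 1/6 ✓
b·c³: 371/5052·8 + (-42184/92199)·(-1/8) + 3087/30733·17576/9261 = 1055/1263 ≠ 1/4 ⇒ order 3.
b·(c∘Ac): (-42184/92199)·(-1/2) + 3087/30733·377/49 = 1265/1263 ≠ 1/8
b·Ac²: (-42184/92199)·2 + 3087/30733·333/28 = 103087/368796 ≠ 1/12
b·A²c: 3087/30733·(-3/7) = -1323/30733 ≠ 1/24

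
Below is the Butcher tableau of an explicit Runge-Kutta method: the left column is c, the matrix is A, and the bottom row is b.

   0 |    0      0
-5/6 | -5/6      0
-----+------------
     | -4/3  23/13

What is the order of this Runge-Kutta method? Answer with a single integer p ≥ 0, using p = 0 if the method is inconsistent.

0

b = (-4/3, 23/13)
c = (0, -5/6)
Σ b_i: (-4/3)·1 + 23/13·1 = 17/39 ≠ 1 ⇒ order 0.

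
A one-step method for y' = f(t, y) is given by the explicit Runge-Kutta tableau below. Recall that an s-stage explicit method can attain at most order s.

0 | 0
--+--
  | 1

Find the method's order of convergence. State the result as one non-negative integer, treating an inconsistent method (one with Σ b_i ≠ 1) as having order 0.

b = (1)
c = (0)
Σ b_i: 1·1 = 1 ✓; 1 stage ⇒ order 1.

1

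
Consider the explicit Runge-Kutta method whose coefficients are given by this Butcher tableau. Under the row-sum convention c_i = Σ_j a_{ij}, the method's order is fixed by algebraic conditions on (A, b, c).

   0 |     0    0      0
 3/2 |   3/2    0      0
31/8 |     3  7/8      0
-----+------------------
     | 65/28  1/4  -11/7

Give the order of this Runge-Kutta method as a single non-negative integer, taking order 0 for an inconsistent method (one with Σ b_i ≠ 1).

1

b = (65/28, 1/4, -11/7)
c = (0, 3/2, 31/8)
Ac = (0, 0, 21/16)
Σ b_i: 65/28·1 + 1/4·1 + (-11/7)·1 = 1 ✓
b·c: 1/4·3/2 + (-11/7)·31/8 = -40/7 ≠ 1/2 ⇒ order 1.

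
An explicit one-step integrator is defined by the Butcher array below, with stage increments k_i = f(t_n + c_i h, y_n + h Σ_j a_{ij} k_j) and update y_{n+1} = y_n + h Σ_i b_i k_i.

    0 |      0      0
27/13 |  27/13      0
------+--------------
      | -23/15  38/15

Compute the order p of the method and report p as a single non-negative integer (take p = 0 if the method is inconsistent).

b = (-23/15, 38/15)
c = (0, 27/13)
Σ b_i: (-23/15)·1 + 38/15·1 = 1 ✓
b·c: 38/15·27/13 = 342/65 ≠ 1/2 ⇒ order 1.

1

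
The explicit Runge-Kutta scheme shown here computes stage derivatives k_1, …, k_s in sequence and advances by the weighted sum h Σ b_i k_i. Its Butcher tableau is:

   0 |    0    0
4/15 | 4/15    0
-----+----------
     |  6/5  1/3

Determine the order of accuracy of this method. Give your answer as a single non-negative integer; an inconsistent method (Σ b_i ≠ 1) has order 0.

0

b = (6/5, 1/3)
c = (0, 4/15)
Σ b_i: 6/5·1 + 1/3·1 = 23/15 ≠ 1 ⇒ order 0.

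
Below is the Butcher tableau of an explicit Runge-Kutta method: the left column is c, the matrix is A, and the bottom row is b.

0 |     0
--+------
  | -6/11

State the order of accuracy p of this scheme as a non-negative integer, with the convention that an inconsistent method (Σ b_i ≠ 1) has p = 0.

b = (-6/11)
c = (0)
Σ b_i: (-6/11)·1 = -6/11 ≠ 1 ⇒ order 0.

0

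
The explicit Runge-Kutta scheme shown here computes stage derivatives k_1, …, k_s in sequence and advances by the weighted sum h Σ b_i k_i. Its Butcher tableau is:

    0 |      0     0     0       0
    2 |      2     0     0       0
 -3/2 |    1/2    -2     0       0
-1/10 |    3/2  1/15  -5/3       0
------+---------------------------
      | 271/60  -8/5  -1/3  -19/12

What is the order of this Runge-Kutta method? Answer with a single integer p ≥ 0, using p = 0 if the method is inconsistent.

1

b = (271/60, -8/5, -1/3, -19/12)
c = (0, 2, -3/2, -1/10)
Ac = (0, 0, -4, 79/30)
Σ b_i: 271/60·1 + (-8/5)·1 + (-1/3)·1 + (-19/12)·1 = 1 ✓
b·c: (-8/5)·2 + (-1/3)·(-3/2) + (-19/12)·(-1/10) = -61/24 ≠ 1/2 ⇒ order 1.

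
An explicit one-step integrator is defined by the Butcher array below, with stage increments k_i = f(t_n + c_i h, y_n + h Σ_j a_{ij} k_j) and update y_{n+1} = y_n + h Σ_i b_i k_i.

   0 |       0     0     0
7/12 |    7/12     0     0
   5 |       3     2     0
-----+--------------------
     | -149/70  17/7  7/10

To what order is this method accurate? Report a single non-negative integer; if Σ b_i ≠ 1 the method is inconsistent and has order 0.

b = (-149/70, 17/7, 7/10)
c = (0, 7/12, 5)
Ac = (0, 0, 7/6)
Σ b_i: (-149/70)·1 + 17/7·1 + 7/10·1 = 1 ✓
b·c: 17/7·7/12 + 7/10·5 = 59/12 ≠ 1/2 ⇒ order 1.

1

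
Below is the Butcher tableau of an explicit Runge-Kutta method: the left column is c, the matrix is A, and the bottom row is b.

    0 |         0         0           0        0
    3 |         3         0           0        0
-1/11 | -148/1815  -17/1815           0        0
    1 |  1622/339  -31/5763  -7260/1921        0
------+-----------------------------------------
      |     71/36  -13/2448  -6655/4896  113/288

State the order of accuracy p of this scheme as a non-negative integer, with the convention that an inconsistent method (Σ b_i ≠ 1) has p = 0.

b = (71/36, -13/2448, -6655/4896, 113/288)
c = (0, 3, -1/11, 1)
Ac = (0, 0, -17/605, 37/113)
Σ b_i: 71/36·1 + (-13/2448)·1 + (-6655/4896)·1 + 113/288·1 = 1 ✓
b·c: (-13/2448)·3 + (-6655/4896)·(-1/11) + 113/288·1 = 1/2 ✓
b·c²: (-13/2448)·9 + (-6655/4896)·1/121 + 113/288·1 = 1/3 ✓
b·Ac: (-6655/4896)·(-17/605) + 113/288·37/113 = 1/6 ✓
b·c³: (-13/2448)·27 + (-6655/4896)·(-1/1331) + 113/288·1 = 1/4 ✓
b·(c∘Ac): (-6655/4896)·17/6655 + 113/288·37/113 = 1/8 ✓
b·Ac²: (-6655/4896)·(-51/605) + 113/288·(-9/113) = 1/12 ✓
b·A²c: 113/288·12/113 = 1/24 ✓; 4 stages ⇒ order 4.

4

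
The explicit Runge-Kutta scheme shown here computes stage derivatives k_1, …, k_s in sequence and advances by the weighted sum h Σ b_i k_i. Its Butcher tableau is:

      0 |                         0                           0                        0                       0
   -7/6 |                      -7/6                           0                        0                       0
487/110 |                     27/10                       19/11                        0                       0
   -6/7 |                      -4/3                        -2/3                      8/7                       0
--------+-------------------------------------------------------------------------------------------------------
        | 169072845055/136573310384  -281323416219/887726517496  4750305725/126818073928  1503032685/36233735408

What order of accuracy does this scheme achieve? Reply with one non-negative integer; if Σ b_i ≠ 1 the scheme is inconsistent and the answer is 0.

b = (169072845055/136573310384, -281323416219/887726517496, 4750305725/126818073928, 1503032685/36233735408)
c = (0, -7/6, 487/110, -6/7)
Ac = (0, 0, -133/66, 20227/3465)
Σ b_i: 169072845055/136573310384·1 + (-281323416219/887726517496)·1 + 4750305725/126818073928·1 + 1503032685/36233735408·1 = 1 ✓
b·c: (-281323416219/887726517496)·(-7/6) + 4750305725/126818073928·487/110 + 1503032685/36233735408·(-6/7) = 1/2 ✓
b·c²: (-281323416219/887726517496)·49/36 + 4750305725/126818073928·237169/12100 + 1503032685/36233735408·36/49 = 1/3 ✓
b·Ac: 4750305725/126818073928·(-133/66) + 1503032685/36233735408·20227/3465 = 1/6 ✓
b·c³: (-281323416219/887726517496)·(-343/216) + 4750305725/126818073928·115501303/1331000 + 1503032685/36233735408·(-216/343) = 45818174195321/12291597934560 ≠ 1/4 ⇒ order 3.
b·(c∘Ac): 4750305725/126818073928·(-64771/7260) + 1503032685/36233735408·(-40454/8085) = -63417590011/117062837472 ≠ 1/8
b·Ac²: 4750305725/126818073928·931/396 + 1503032685/36233735408·24576677/1143450 = 84474150619/86229322245 ≠ 1/12
b·A²c: 1503032685/36233735408·(-76/33) = -865382455/9058433852 ≠ 1/24

3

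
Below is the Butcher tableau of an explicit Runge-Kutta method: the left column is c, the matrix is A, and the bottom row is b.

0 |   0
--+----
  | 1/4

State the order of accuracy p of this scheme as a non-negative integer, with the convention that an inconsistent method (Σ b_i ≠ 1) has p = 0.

b = (1/4)
c = (0)
Σ b_i: 1/4·1 = 1/4 ≠ 1 ⇒ order 0.

0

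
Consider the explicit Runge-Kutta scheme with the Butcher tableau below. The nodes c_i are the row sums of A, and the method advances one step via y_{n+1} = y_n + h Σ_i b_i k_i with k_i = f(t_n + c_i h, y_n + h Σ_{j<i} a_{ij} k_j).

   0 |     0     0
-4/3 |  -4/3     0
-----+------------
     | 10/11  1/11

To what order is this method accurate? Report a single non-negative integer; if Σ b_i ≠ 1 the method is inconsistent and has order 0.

1

b = (10/11, 1/11)
c = (0, -4/3)
Σ b_i: 10/11·1 + 1/11·1 = 1 ✓
b·c: 1/11·(-4/3) = -4/33 ≠ 1/2 ⇒ order 1.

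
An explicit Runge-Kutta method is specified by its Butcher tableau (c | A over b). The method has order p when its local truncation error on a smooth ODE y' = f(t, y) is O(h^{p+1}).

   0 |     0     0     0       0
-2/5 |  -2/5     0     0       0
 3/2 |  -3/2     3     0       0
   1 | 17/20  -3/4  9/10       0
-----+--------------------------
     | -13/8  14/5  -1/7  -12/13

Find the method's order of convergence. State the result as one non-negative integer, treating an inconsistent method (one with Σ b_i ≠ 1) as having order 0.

b = (-13/8, 14/5, -1/7, -12/13)
c = (0, -2/5, 3/2, 1)
Ac = (0, 0, -6/5, 33/20)
Σ b_i: (-13/8)·1 + 14/5·1 + (-1/7)·1 + (-12/13)·1 = 397/3640 ≠ 1 ⇒ order 0.

0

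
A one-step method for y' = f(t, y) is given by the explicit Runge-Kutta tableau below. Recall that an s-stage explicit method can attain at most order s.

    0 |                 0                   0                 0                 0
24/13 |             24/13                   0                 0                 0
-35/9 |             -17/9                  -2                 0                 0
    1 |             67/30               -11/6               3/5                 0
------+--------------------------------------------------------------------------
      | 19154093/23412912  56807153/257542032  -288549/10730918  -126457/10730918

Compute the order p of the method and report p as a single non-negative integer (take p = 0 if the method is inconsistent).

3

b = (19154093/23412912, 56807153/257542032, -288549/10730918, -126457/10730918)
c = (0, 24/13, -35/9, 1)
Ac = (0, 0, -48/13, -223/39)
Σ b_i: 19154093/23412912·1 + 56807153/257542032·1 + (-288549/10730918)·1 + (-126457/10730918)·1 = 1 ✓
b·c: 56807153/257542032·24/13 + (-288549/10730918)·(-35/9) + (-126457/10730918)·1 = 1/2 ✓
b·c²: 56807153/257542032·576/169 + (-288549/10730918)·1225/81 + (-126457/10730918)·1 = 1/3 ✓
b·Ac: (-288549/10730918)·(-48/13) + (-126457/10730918)·(-223/39) = 1/6 ✓
b·c³: 56807153/257542032·13824/2197 + (-288549/10730918)·(-42875/729) + (-126457/10730918)·1 = 506358311/171206919 ≠ 1/4 ⇒ order 3.
b·(c∘Ac): (-288549/10730918)·560/39 + (-126457/10730918)·(-223/39) = -12126139/38045982 ≠ 1/8
b·Ac²: (-288549/10730918)·(-1152/169) + (-126457/10730918)·12893/4563 = 51360965/342413838 ≠ 1/12
b·A²c: (-126457/10730918)·(-144/65) = 9104904/348754835 ≠ 1/24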